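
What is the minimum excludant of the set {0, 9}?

1

0 is in the set but 1 is not, so the mex is 1.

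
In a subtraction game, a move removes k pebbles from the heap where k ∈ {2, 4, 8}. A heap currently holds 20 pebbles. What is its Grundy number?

Compute g(0), g(1), … for moves {2, 4, 8}:
k:     0  1  2  3  4  5  6  7  8  9 10 11 12 13 14 15 16 17 18 19 20
g(k):  0  0  1  1  2  2  0  0  1  1  2  2  0  0  1  1  2  2  0  0  1
So g(20) = 1.

1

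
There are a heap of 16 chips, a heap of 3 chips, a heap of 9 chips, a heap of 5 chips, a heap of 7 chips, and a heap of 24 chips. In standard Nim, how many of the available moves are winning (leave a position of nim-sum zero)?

0

In binary:
  10000  (16)
  00011  (3)
  01001  (9)
  00101  (5)
  00111  (7)
  11000  (24)
  -----
  00000  (0)
The nim-sum is already 0, so every move leaves a nonzero nim-sum — there are no winning moves.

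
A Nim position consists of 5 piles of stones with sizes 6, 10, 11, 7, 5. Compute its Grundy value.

5

Nim-sum: 6 ⊕ 10 ⊕ 11 ⊕ 7 ⊕ 5 = 5.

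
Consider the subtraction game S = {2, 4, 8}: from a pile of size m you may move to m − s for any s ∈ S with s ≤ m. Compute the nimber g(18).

0

Grundy values for subtraction set {2, 4, 8}:
k:     0  1  2  3  4  5  6  7  8  9 10 11 12 13 14 15 16 17 18
g(k):  0  0  1  1  2  2  0  0  1  1  2  2  0  0  1  1  2  2  0
So g(18) = 0.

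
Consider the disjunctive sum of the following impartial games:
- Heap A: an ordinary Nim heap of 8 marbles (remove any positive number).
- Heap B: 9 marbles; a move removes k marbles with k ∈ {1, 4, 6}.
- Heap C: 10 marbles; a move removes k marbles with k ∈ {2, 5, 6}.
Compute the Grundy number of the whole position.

Heap A is a plain Nim heap of size 8, so its Grundy value is 8.
Build the Grundy sequence for heap B with g(k) = mex{g(k−s) : s ∈ {1, 4, 6}, s ≤ k}:
k:     0  1  2  3  4  5  6  7  8  9
g(k):  0  1  0  1  2  0  1  0  1  2
So g(9) = 2.
Grundy values for heap C (subtraction set {2, 5, 6}):
g(0) = mex{} = 0
g(1) = mex{} = 0
g(2) = mex{0} = 1
g(3) = mex{0} = 1
g(4) = mex{1} = 0
g(5) = mex{0,1} = 2
g(6) = mex{0} = 1
g(7) = mex{0,1,2} = 3
g(8) = mex{1} = 0
g(9) = mex{0,1,3} = 2
g(10) = mex{0,2} = 1
So g(10) = 1.
By the Sprague-Grundy theorem, the Grundy value of a sum of independent games is the XOR of the component values.
Combined value = 8 XOR 2 XOR 1 = 11.

11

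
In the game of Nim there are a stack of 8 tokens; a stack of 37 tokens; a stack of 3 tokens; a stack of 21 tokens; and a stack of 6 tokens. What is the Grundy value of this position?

61

Nim-sum: 8 XOR 37 XOR 3 XOR 21 XOR 6 = 61.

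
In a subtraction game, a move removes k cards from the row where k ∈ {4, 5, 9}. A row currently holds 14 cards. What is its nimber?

0

Grundy values for subtraction set {4, 5, 9}:
g(0) = mex{} = 0
g(1) = mex{} = 0
g(2) = mex{} = 0
g(3) = mex{} = 0
g(4) = mex{0} = 1
g(5) = mex{0} = 1
g(6) = mex{0} = 1
g(7) = mex{0} = 1
g(8) = mex{0,1} = 2
g(9) = mex{0,1} = 2
g(10) = mex{0,1} = 2
g(11) = mex{0,1} = 2
g(12) = mex{0,1,2} = 3
g(13) = mex{1,2} = 0
g(14) = mex{1,2} = 0
So g(14) = 0.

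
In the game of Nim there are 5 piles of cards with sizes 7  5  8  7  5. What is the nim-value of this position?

Compute the nim-sum pairwise:
7 ⊕ 5 = 2
2 ⊕ 8 = 10
10 ⊕ 7 = 13
13 ⊕ 5 = 8

8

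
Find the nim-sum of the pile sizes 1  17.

16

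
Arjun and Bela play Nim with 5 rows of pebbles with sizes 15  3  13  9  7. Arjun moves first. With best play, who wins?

Arjun wins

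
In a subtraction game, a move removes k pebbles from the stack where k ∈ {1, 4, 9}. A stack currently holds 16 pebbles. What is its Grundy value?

Build the Grundy sequence with g(k) = mex{g(k−s) : s ∈ {1, 4, 9}, s ≤ k}:
k:     0  1  2  3  4  5  6  7  8  9 10 11 12 13 14 15 16
g(k):  0  1  0  1  2  0  1  0  1  2  0  1  0  1  2  0  1
So g(16) = 1.

1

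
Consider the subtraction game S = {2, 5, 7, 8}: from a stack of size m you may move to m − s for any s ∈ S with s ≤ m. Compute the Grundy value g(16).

Grundy values for subtraction set {2, 5, 7, 8}:
k:     0  1  2  3  4  5  6  7  8  9 10 11 12 13 14 15 16
g(k):  0  0  1  1  0  2  1  3  2  2  0  3  1  0  0  1  1
So g(16) = 1.

1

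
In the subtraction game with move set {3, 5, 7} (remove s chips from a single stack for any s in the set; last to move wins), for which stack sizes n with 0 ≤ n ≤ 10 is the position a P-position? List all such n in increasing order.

Compute g(0), g(1), … for moves {3, 5, 7}:
g(0) = mex{} = 0
g(1) = mex{} = 0
g(2) = mex{} = 0
g(3) = mex{0} = 1
g(4) = mex{0} = 1
g(5) = mex{0} = 1
g(6) = mex{0,1} = 2
g(7) = mex{0,1} = 2
g(8) = mex{0,1} = 2
g(9) = mex{0,1,2} = 3
g(10) = mex{1,2} = 0
The P-positions (g = 0) in 0..10 are 0, 1, 2, 10.

0, 1, 2, 10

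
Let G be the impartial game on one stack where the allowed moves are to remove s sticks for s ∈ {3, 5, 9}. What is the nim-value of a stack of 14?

0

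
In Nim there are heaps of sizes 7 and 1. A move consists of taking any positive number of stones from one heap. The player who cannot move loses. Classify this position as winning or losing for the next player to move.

Write each in binary and XOR column by column:
  111  (7)
  001  (1)
  ---
  110  (6)
The nim-sum is 6 ≠ 0, so this is an N-position: the player to move can win.

Winning position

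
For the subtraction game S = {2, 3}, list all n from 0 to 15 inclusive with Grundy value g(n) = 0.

0, 1, 5, 6, 10, 11, 15

Build the Grundy sequence with g(k) = mex{g(k−s) : s ∈ {2, 3}, s ≤ k}:
k:     0  1  2  3  4  5  6  7  8  9 10 11 12 13 14 15
g(k):  0  0  1  1  2  0  0  1  1  2  0  0  1  1  2  0
The P-positions (g = 0) in 0..15 are 0, 1, 5, 6, 10, 11, 15.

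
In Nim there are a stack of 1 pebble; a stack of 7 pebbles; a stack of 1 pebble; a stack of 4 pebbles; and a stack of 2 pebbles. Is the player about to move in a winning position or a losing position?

Compute the nim-sum pairwise:
1 ^ 7 = 6
6 ^ 1 = 7
7 ^ 4 = 3
3 ^ 2 = 1
The nim-sum is 1 ≠ 0, so this is an N-position: the player to move can win.

Winning position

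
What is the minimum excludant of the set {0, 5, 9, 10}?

0 is in the set but 1 is not, so the mex is 1.

1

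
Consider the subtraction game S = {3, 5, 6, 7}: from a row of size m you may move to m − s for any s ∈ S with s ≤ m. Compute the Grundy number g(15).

1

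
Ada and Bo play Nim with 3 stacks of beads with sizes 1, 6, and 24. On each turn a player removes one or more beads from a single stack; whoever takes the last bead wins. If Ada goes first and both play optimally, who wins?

Ada wins

Nim-sum: 1 XOR 6 XOR 24 = 31.
The nim-sum is 31 ≠ 0, so this is an N-position: the player to move can win; Ada has a winning move.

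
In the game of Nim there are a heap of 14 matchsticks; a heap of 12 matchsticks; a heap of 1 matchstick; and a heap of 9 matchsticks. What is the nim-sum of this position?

10

Nim-sum: 14 ^ 12 ^ 1 ^ 9 = 10.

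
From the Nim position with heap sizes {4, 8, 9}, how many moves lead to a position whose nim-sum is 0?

1

Nim-sum: 4 ^ 8 ^ 9 = 5.
The overall nim-sum is X = 5. A heap of size p has a winning move iff p XOR X < p (reduce it to p XOR X).
  4: 4 XOR 5 = 1 < 4 — winning move (to 1).
  8: 8 XOR 5 = 13 ≥ 8 — no move.
  9: 9 XOR 5 = 12 ≥ 9 — no move.
That gives 1 winning move.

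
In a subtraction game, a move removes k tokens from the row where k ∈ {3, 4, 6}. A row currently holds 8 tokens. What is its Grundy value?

Grundy values for subtraction set {3, 4, 6}:
k:     0  1  2  3  4  5  6  7  8
g(k):  0  0  0  1  1  1  2  2  2
So g(8) = 2.

2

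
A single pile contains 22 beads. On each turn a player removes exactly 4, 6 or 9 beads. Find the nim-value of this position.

2

Compute g(0), g(1), … for moves {4, 6, 9}:
k:     0  1  2  3  4  5  6  7  8  9 10 11 12 13 14 15 16 17 18 19 20 21 22
g(k):  0  0  0  0  1  1  1  1  2  2  2  2  3  0  0  0  0  1  1  1  1  2  2
So g(22) = 2.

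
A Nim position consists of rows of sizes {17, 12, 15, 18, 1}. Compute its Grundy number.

1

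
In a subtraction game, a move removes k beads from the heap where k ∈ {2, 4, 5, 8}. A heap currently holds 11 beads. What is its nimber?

2

Grundy values for subtraction set {2, 4, 5, 8}:
g(0) = mex{} = 0
g(1) = mex{} = 0
g(2) = mex{0} = 1
g(3) = mex{0} = 1
g(4) = mex{0,1} = 2
g(5) = mex{0,1} = 2
g(6) = mex{0,1,2} = 3
g(7) = mex{1,2} = 0
g(8) = mex{0,1,2,3} = 4
g(9) = mex{0,2} = 1
g(10) = mex{1,2,3,4} = 0
g(11) = mex{0,1,3} = 2
So g(11) = 2.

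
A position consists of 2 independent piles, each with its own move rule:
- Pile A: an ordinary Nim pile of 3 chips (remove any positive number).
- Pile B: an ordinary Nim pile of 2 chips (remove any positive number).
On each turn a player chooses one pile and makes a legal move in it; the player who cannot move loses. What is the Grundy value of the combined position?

Pile A is a plain Nim pile of size 3, so its Grundy value is 3.
Pile B is a plain Nim pile of size 2, so its Grundy value is 2.
By the Sprague-Grundy theorem, the Grundy value of a sum of independent games is the XOR of the component values.
Combined value = 3 ⊕ 2 = 1.

1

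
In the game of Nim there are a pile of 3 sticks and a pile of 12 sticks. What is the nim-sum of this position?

15

Write each in binary and XOR column by column:
  0011  (3)
  1100  (12)
  ----
  1111  (15)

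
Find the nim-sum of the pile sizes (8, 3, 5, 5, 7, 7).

11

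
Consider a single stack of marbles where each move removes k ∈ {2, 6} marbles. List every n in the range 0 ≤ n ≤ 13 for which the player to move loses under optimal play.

0, 1, 4, 5, 8, 9, 12, 13

Compute g(0), g(1), … for moves {2, 6}:
k:     0  1  2  3  4  5  6  7  8  9 10 11 12 13
g(k):  0  0  1  1  0  0  1  1  0  0  1  1  0  0
The P-positions (g = 0) in 0..13 are 0, 1, 4, 5, 8, 9, 12, 13.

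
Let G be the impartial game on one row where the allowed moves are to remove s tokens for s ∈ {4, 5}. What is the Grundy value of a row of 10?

Build the Grundy sequence with g(k) = mex{g(k−s) : s ∈ {4, 5}, s ≤ k}:
k:     0  1  2  3  4  5  6  7  8  9 10
g(k):  0  0  0  0  1  1  1  1  2  0  0
So g(10) = 0.

0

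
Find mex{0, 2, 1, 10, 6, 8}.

3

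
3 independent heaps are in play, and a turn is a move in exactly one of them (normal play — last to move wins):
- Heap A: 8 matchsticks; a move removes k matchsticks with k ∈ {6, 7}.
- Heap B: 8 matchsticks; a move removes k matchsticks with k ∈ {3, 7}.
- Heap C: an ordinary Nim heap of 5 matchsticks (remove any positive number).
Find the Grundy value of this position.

For heap A, compute g(0), g(1), … with moves {6, 7}:
g(0) = mex{} = 0
g(1) = mex{} = 0
g(2) = mex{} = 0
g(3) = mex{} = 0
g(4) = mex{} = 0
g(5) = mex{} = 0
g(6) = mex{0} = 1
g(7) = mex{0} = 1
g(8) = mex{0} = 1
So g(8) = 1.
Grundy values for heap B (subtraction set {3, 7}):
g(0) = mex{} = 0
g(1) = mex{} = 0
g(2) = mex{} = 0
g(3) = mex{0} = 1
g(4) = mex{0} = 1
g(5) = mex{0} = 1
g(6) = mex{1} = 0
g(7) = mex{0,1} = 2
g(8) = mex{0,1} = 2
So g(8) = 2.
Heap C is a plain Nim heap of size 5, so its Grundy value is 5.
By the Sprague-Grundy theorem, the Grundy value of a sum of independent games is the XOR of the component values.
Combined value = 1 XOR 2 XOR 5 = 6.

6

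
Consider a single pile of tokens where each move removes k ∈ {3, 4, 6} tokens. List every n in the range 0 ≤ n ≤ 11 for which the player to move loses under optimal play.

0, 1, 2, 9, 10, 11

Grundy values for subtraction set {3, 4, 6}:
g(0) = mex{} = 0
g(1) = mex{} = 0
g(2) = mex{} = 0
g(3) = mex{0} = 1
g(4) = mex{0} = 1
g(5) = mex{0} = 1
g(6) = mex{0,1} = 2
g(7) = mex{0,1} = 2
g(8) = mex{0,1} = 2
g(9) = mex{1,2} = 0
g(10) = mex{1,2} = 0
g(11) = mex{1,2} = 0
The P-positions (g = 0) in 0..11 are 0, 1, 2, 9, 10, 11.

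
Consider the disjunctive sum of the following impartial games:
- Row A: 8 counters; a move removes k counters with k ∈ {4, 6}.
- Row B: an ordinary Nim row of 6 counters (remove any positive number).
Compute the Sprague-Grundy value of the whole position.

Build the Grundy sequence for row A with g(k) = mex{g(k−s) : s ∈ {4, 6}, s ≤ k}:
g(0) = mex{} = 0
g(1) = mex{} = 0
g(2) = mex{} = 0
g(3) = mex{} = 0
g(4) = mex{0} = 1
g(5) = mex{0} = 1
g(6) = mex{0} = 1
g(7) = mex{0} = 1
g(8) = mex{0,1} = 2
So g(8) = 2.
Row B is a plain Nim row of size 6, so its Grundy value is 6.
By the Sprague-Grundy theorem, the Grundy value of a sum of independent games is the XOR of the component values.
Combined value = 2 ⊕ 6 = 4.

4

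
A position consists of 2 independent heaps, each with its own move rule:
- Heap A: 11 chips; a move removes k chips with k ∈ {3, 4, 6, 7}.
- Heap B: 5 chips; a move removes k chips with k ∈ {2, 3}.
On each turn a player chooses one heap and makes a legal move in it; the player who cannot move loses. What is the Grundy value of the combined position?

0

For heap A, compute g(0), g(1), … with moves {3, 4, 6, 7}:
g(0) = mex{} = 0
g(1) = mex{} = 0
g(2) = mex{} = 0
g(3) = mex{0} = 1
g(4) = mex{0} = 1
g(5) = mex{0} = 1
g(6) = mex{0,1} = 2
g(7) = mex{0,1} = 2
g(8) = mex{0,1} = 2
g(9) = mex{0,1,2} = 3
g(10) = mex{1,2} = 0
g(11) = mex{1,2} = 0
So g(11) = 0.
Build the Grundy sequence for heap B with g(k) = mex{g(k−s) : s ∈ {2, 3}, s ≤ k}:
g(0) = mex{} = 0
g(1) = mex{} = 0
g(2) = mex{0} = 1
g(3) = mex{0} = 1
g(4) = mex{0,1} = 2
g(5) = mex{1} = 0
So g(5) = 0.
By the Sprague-Grundy theorem, the Grundy value of a sum of independent games is the XOR of the component values.
Combined value = 0 XOR 0 = 0.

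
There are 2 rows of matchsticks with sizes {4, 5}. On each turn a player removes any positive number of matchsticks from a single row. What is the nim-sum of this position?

Write each in binary and XOR column by column:
  100  (4)
  101  (5)
  ---
  001  (1)

1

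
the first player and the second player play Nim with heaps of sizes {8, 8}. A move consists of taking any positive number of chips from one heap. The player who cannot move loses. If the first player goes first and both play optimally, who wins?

Nim-sum: 8 ⊕ 8 = 0.
The nim-sum is 0, so this is a P-position: the player to move is in a losing position under optimal play; the first player is about to move from it and so loses — the second player wins.

the second player wins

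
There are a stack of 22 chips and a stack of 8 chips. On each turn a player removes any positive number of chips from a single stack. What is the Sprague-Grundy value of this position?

30

In binary:
  10110  (22)
  01000  (8)
  -----
  11110  (30)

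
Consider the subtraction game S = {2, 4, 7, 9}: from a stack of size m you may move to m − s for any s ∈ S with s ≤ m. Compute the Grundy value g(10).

Grundy values for subtraction set {2, 4, 7, 9}:
k:     0  1  2  3  4  5  6  7  8  9 10
g(k):  0  0  1  1  2  2  0  3  1  4  2
So g(10) = 2.

2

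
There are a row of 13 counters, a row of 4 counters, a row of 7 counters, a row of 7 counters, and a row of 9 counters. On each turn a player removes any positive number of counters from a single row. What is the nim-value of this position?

0

Nim-sum: 13 ⊕ 4 ⊕ 7 ⊕ 7 ⊕ 9 = 0.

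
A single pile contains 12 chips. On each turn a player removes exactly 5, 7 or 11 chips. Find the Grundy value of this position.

Grundy values for subtraction set {5, 7, 11}:
g(0) = mex{} = 0
g(1) = mex{} = 0
g(2) = mex{} = 0
g(3) = mex{} = 0
g(4) = mex{} = 0
g(5) = mex{0} = 1
g(6) = mex{0} = 1
g(7) = mex{0} = 1
g(8) = mex{0} = 1
g(9) = mex{0} = 1
g(10) = mex{0,1} = 2
g(11) = mex{0,1} = 2
g(12) = mex{0,1} = 2
So g(12) = 2.

2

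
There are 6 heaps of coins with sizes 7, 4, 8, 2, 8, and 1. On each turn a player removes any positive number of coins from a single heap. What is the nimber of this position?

0

Compute the nim-sum pairwise:
7 ^ 4 = 3
3 ^ 8 = 11
11 ^ 2 = 9
9 ^ 8 = 1
1 ^ 1 = 0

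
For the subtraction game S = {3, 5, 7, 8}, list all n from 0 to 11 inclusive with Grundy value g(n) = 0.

0, 1, 2, 11

Grundy values for subtraction set {3, 5, 7, 8}:
g(0) = mex{} = 0
g(1) = mex{} = 0
g(2) = mex{} = 0
g(3) = mex{0} = 1
g(4) = mex{0} = 1
g(5) = mex{0} = 1
g(6) = mex{0,1} = 2
g(7) = mex{0,1} = 2
g(8) = mex{0,1} = 2
g(9) = mex{0,1,2} = 3
g(10) = mex{0,1,2} = 3
g(11) = mex{1,2} = 0
The P-positions (g = 0) in 0..11 are 0, 1, 2, 11.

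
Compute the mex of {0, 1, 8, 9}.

The values 0, 1 are all present; 2 is the first non-negative integer missing from the set.

2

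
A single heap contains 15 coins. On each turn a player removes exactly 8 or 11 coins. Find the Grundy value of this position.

1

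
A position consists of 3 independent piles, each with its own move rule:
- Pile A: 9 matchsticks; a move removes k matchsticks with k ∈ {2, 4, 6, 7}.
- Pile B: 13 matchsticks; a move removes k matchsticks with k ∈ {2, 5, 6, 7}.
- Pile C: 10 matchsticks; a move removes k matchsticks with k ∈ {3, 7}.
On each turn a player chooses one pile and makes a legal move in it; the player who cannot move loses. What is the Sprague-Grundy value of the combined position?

Grundy values for pile A (subtraction set {2, 4, 6, 7}):
k:     0  1  2  3  4  5  6  7  8  9
g(k):  0  0  1  1  2  2  3  3  4  0
So g(9) = 0.
For pile B, compute g(0), g(1), … with moves {2, 5, 6, 7}:
k:     0  1  2  3  4  5  6  7  8  9 10 11 12 13
g(k):  0  0  1  1  0  2  1  3  2  2  3  3  0  0
So g(13) = 0.
Build the Grundy sequence for pile C with g(k) = mex{g(k−s) : s ∈ {3, 7}, s ≤ k}:
g(0) = mex{} = 0
g(1) = mex{} = 0
g(2) = mex{} = 0
g(3) = mex{0} = 1
g(4) = mex{0} = 1
g(5) = mex{0} = 1
g(6) = mex{1} = 0
g(7) = mex{0,1} = 2
g(8) = mex{0,1} = 2
g(9) = mex{0} = 1
g(10) = mex{1,2} = 0
So g(10) = 0.
The value of a disjunctive sum is the nim-sum of the parts.
Combined value = 0 ⊕ 0 ⊕ 0 = 0.

0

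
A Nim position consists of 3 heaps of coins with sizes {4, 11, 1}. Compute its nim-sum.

Nim-sum: 4 XOR 11 XOR 1 = 14.

14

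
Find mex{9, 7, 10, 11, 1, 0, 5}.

The values 0, 1 are all present; 2 is the first non-negative integer missing from the set.

2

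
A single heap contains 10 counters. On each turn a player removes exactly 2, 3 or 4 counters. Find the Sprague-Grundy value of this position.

2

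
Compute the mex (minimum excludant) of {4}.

0 is not in the set, so the mex is 0.

0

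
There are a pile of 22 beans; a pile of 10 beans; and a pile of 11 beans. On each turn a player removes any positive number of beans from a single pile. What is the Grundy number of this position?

23

Nim-sum: 22 ⊕ 10 ⊕ 11 = 23.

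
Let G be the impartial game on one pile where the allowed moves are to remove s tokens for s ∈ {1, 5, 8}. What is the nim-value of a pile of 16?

Compute g(0), g(1), … for moves {1, 5, 8}:
k:     0  1  2  3  4  5  6  7  8  9 10 11 12 13 14 15 16
g(k):  0  1  0  1  0  1  0  1  2  3  2  3  2  0  1  0  1
So g(16) = 1.

1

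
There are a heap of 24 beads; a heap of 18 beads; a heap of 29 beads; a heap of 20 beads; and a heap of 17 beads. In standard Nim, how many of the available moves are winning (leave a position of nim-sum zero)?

Nim-sum: 24 XOR 18 XOR 29 XOR 20 XOR 17 = 18.
The overall nim-sum is X = 18. A heap of size p has a winning move iff p XOR X < p (reduce it to p XOR X).
  24: 24 XOR 18 = 10 < 24 — winning move (to 10).
  18: 18 XOR 18 = 0 < 18 — winning move (to 0).
  29: 29 XOR 18 = 15 < 29 — winning move (to 15).
  20: 20 XOR 18 = 6 < 20 — winning move (to 6).
  17: 17 XOR 18 = 3 < 17 — winning move (to 3).
That gives 5 winning moves.

5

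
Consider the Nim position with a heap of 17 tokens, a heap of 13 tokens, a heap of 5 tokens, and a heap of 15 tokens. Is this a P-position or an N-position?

N-position

Write each in binary and XOR column by column:
  10001  (17)
  01101  (13)
  00101  (5)
  01111  (15)
  -----
  10110  (22)
The nim-sum is 22 ≠ 0, so this is an N-position: the player to move can win.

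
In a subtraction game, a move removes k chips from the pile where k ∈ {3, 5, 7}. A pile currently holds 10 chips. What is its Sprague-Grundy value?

0

Grundy values for subtraction set {3, 5, 7}:
g(0) = mex{} = 0
g(1) = mex{} = 0
g(2) = mex{} = 0
g(3) = mex{0} = 1
g(4) = mex{0} = 1
g(5) = mex{0} = 1
g(6) = mex{0,1} = 2
g(7) = mex{0,1} = 2
g(8) = mex{0,1} = 2
g(9) = mex{0,1,2} = 3
g(10) = mex{1,2} = 0
So g(10) = 0.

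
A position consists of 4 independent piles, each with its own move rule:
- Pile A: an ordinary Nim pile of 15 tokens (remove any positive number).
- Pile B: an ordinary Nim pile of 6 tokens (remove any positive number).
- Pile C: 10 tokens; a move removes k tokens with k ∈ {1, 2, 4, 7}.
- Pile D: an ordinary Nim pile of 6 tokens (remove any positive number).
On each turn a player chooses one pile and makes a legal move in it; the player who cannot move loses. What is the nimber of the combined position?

14

Pile A is a plain Nim pile of size 15, so its Grundy value is 15.
Pile B is a plain Nim pile of size 6, so its Grundy value is 6.
Grundy values for pile C (subtraction set {1, 2, 4, 7}):
k:     0  1  2  3  4  5  6  7  8  9 10
g(k):  0  1  2  0  1  2  0  1  2  0  1
So g(10) = 1.
Pile D is a plain Nim pile of size 6, so its Grundy value is 6.
The value of a disjunctive sum is the nim-sum of the parts.
Combined value = 15 XOR 6 XOR 1 XOR 6 = 14.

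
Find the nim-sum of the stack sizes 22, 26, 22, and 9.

Nim-sum: 22 XOR 26 XOR 22 XOR 9 = 19.

19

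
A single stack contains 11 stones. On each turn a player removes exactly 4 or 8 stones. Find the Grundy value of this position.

2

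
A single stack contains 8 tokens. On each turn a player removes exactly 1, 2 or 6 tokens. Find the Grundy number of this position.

1

Compute g(0), g(1), … for moves {1, 2, 6}:
g(0) = mex{} = 0
g(1) = mex{0} = 1
g(2) = mex{0,1} = 2
g(3) = mex{1,2} = 0
g(4) = mex{0,2} = 1
g(5) = mex{0,1} = 2
g(6) = mex{0,1,2} = 3
g(7) = mex{1,2,3} = 0
g(8) = mex{0,2,3} = 1
So g(8) = 1.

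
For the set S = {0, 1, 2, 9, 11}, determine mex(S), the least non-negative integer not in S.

3

The values 0, 1, 2 are all present; 3 is the first non-negative integer missing from the set.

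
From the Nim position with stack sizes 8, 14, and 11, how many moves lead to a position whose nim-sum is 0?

3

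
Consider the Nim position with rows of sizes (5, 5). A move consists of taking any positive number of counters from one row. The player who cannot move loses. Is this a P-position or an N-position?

Nim-sum: 5 ^ 5 = 0.
The nim-sum is 0, so this is a P-position: the player to move is in a losing position under optimal play.

P-position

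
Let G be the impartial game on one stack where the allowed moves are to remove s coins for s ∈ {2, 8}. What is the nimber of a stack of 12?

Grundy values for subtraction set {2, 8}:
g(0) = mex{} = 0
g(1) = mex{} = 0
g(2) = mex{0} = 1
g(3) = mex{0} = 1
g(4) = mex{1} = 0
g(5) = mex{1} = 0
g(6) = mex{0} = 1
g(7) = mex{0} = 1
g(8) = mex{0,1} = 2
g(9) = mex{0,1} = 2
g(10) = mex{1,2} = 0
g(11) = mex{1,2} = 0
g(12) = mex{0} = 1
So g(12) = 1.

1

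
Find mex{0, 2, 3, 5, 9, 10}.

1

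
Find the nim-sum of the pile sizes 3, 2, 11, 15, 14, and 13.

6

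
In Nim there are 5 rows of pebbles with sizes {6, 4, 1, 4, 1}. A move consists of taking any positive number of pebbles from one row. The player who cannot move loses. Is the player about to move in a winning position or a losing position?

Bitwise XOR of the heap sizes:
  110  (6)
  100  (4)
  001  (1)
  100  (4)
  001  (1)
  ---
  110  (6)
The nim-sum is 6 ≠ 0, so this is an N-position: the player to move can win.

Winning position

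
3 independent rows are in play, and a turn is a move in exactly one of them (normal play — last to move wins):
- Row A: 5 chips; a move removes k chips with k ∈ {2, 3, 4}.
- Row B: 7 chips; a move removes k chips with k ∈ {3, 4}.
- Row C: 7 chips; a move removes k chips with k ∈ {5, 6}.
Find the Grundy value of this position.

3

For row A, compute g(0), g(1), … with moves {2, 3, 4}:
g(0) = mex{} = 0
g(1) = mex{} = 0
g(2) = mex{0} = 1
g(3) = mex{0} = 1
g(4) = mex{0,1} = 2
g(5) = mex{0,1} = 2
So g(5) = 2.
Grundy values for row B (subtraction set {3, 4}):
g(0) = mex{} = 0
g(1) = mex{} = 0
g(2) = mex{} = 0
g(3) = mex{0} = 1
g(4) = mex{0} = 1
g(5) = mex{0} = 1
g(6) = mex{0,1} = 2
g(7) = mex{1} = 0
So g(7) = 0.
For row C, compute g(0), g(1), … with moves {5, 6}:
k:     0  1  2  3  4  5  6  7
g(k):  0  0  0  0  0  1  1  1
So g(7) = 1.
The value of a disjunctive sum is the nim-sum of the parts.
Combined value = 2 XOR 0 XOR 1 = 3.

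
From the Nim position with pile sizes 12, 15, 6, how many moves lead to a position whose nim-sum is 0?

3

Nim-sum: 12 ⊕ 15 ⊕ 6 = 5.
The overall nim-sum is X = 5. A pile of size p has a winning move iff p XOR X < p (reduce it to p XOR X).
  12: 12 XOR 5 = 9 < 12 — winning move (to 9).
  15: 15 XOR 5 = 10 < 15 — winning move (to 10).
  6: 6 XOR 5 = 3 < 6 — winning move (to 3).
That gives 3 winning moves.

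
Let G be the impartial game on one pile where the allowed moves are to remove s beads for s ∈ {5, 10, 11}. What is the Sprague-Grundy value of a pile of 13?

Compute g(0), g(1), … for moves {5, 10, 11}:
g(0) = mex{} = 0
g(1) = mex{} = 0
g(2) = mex{} = 0
g(3) = mex{} = 0
g(4) = mex{} = 0
g(5) = mex{0} = 1
g(6) = mex{0} = 1
g(7) = mex{0} = 1
g(8) = mex{0} = 1
g(9) = mex{0} = 1
g(10) = mex{0,1} = 2
g(11) = mex{0,1} = 2
g(12) = mex{0,1} = 2
g(13) = mex{0,1} = 2
So g(13) = 2.

2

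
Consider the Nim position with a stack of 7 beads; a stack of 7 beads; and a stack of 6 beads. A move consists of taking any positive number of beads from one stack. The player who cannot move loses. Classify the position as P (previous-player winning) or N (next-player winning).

N-position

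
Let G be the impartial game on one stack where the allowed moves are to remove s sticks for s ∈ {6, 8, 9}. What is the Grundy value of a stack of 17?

Build the Grundy sequence with g(k) = mex{g(k−s) : s ∈ {6, 8, 9}, s ≤ k}:
k:     0  1  2  3  4  5  6  7  8  9 10 11 12 13 14 15 16 17
g(k):  0  0  0  0  0  0  1  1  1  1  1  1  2  2  2  0  0  0
So g(17) = 0.

0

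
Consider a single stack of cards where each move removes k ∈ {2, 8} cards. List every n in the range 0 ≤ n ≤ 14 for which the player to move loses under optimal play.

0, 1, 4, 5, 10, 11, 14

Grundy values for subtraction set {2, 8}:
k:     0  1  2  3  4  5  6  7  8  9 10 11 12 13 14
g(k):  0  0  1  1  0  0  1  1  2  2  0  0  1  1  0
The P-positions (g = 0) in 0..14 are 0, 1, 4, 5, 10, 11, 14.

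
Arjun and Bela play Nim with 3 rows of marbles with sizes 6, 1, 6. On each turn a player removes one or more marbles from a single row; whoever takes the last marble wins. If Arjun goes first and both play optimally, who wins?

Arjun wins

Write each in binary and XOR column by column:
  110  (6)
  001  (1)
  110  (6)
  ---
  001  (1)
The nim-sum is 1 ≠ 0, so this is an N-position: the player to move can win; Arjun has a winning move.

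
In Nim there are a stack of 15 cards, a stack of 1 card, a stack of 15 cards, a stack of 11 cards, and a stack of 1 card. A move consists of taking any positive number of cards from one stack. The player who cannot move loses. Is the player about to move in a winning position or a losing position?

Nim-sum: 15 XOR 1 XOR 15 XOR 11 XOR 1 = 11.
The nim-sum is 11 ≠ 0, so this is an N-position: the player to move can win.

Winning position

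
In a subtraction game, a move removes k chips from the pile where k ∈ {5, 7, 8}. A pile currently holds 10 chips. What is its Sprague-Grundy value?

Grundy values for subtraction set {5, 7, 8}:
g(0) = mex{} = 0
g(1) = mex{} = 0
g(2) = mex{} = 0
g(3) = mex{} = 0
g(4) = mex{} = 0
g(5) = mex{0} = 1
g(6) = mex{0} = 1
g(7) = mex{0} = 1
g(8) = mex{0} = 1
g(9) = mex{0} = 1
g(10) = mex{0,1} = 2
So g(10) = 2.

2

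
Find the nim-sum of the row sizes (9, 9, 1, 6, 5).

Compute the nim-sum pairwise:
9 ^ 9 = 0
0 ^ 1 = 1
1 ^ 6 = 7
7 ^ 5 = 2

2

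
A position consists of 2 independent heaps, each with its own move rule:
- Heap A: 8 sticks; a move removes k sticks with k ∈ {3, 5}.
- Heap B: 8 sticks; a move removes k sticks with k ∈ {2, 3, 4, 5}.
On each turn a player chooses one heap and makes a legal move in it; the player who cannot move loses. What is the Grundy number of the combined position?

Build the Grundy sequence for heap A with g(k) = mex{g(k−s) : s ∈ {3, 5}, s ≤ k}:
k:     0  1  2  3  4  5  6  7  8
g(k):  0  0  0  1  1  1  2  2  0
So g(8) = 0.
For heap B, compute g(0), g(1), … with moves {2, 3, 4, 5}:
k:     0  1  2  3  4  5  6  7  8
g(k):  0  0  1  1  2  2  3  0  0
So g(8) = 0.
By the Sprague-Grundy theorem, the Grundy value of a sum of independent games is the XOR of the component values.
Combined value = 0 ⊕ 0 = 0.

0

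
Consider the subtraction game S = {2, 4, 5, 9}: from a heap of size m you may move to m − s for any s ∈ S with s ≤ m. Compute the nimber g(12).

Grundy values for subtraction set {2, 4, 5, 9}:
k:     0  1  2  3  4  5  6  7  8  9 10 11 12
g(k):  0  0  1  1  2  2  3  0  0  1  1  2  2
So g(12) = 2.

2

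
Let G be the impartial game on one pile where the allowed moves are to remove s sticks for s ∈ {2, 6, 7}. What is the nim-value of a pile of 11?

Build the Grundy sequence with g(k) = mex{g(k−s) : s ∈ {2, 6, 7}, s ≤ k}:
k:     0  1  2  3  4  5  6  7  8  9 10 11
g(k):  0  0  1  1  0  0  1  1  2  0  3  1
So g(11) = 1.

1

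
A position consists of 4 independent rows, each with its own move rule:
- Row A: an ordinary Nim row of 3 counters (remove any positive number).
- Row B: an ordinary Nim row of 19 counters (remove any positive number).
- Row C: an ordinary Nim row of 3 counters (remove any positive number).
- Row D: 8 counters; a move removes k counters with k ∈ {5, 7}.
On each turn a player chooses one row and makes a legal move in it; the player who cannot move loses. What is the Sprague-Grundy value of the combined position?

Row A is a plain Nim row of size 3, so its Grundy value is 3.
Row B is a plain Nim row of size 19, so its Grundy value is 19.
Row C is a plain Nim row of size 3, so its Grundy value is 3.
Grundy values for row D (subtraction set {5, 7}):
k:     0  1  2  3  4  5  6  7  8
g(k):  0  0  0  0  0  1  1  1  1
So g(8) = 1.
By the Sprague-Grundy theorem, the Grundy value of a sum of independent games is the XOR of the component values.
Combined value = 3 XOR 19 XOR 3 XOR 1 = 18.

18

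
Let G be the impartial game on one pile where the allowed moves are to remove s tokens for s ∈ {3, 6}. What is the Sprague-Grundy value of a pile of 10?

0

Compute g(0), g(1), … for moves {3, 6}:
g(0) = mex{} = 0
g(1) = mex{} = 0
g(2) = mex{} = 0
g(3) = mex{0} = 1
g(4) = mex{0} = 1
g(5) = mex{0} = 1
g(6) = mex{0,1} = 2
g(7) = mex{0,1} = 2
g(8) = mex{0,1} = 2
g(9) = mex{1,2} = 0
g(10) = mex{1,2} = 0
So g(10) = 0.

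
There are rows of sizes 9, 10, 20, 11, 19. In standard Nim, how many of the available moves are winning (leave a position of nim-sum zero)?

In binary:
  01001  (9)
  01010  (10)
  10100  (20)
  01011  (11)
  10011  (19)
  -----
  01111  (15)
The overall nim-sum is X = 15. A row of size p has a winning move iff p XOR X < p (reduce it to p XOR X).
  9: 9 XOR 15 = 6 < 9 — winning move (to 6).
  10: 10 XOR 15 = 5 < 10 — winning move (to 5).
  20: 20 XOR 15 = 27 ≥ 20 — no move.
  11: 11 XOR 15 = 4 < 11 — winning move (to 4).
  19: 19 XOR 15 = 28 ≥ 19 — no move.
That gives 3 winning moves.

3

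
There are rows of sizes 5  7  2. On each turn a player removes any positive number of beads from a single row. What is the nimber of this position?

Nim-sum: 5 XOR 7 XOR 2 = 0.

0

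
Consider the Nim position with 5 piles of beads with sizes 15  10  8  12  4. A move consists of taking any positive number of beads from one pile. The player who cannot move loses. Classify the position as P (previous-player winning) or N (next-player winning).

N-position

Nim-sum: 15 ⊕ 10 ⊕ 8 ⊕ 12 ⊕ 4 = 5.
The nim-sum is 5 ≠ 0, so this is an N-position: the player to move can win.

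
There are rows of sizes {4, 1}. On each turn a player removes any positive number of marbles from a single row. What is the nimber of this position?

Nim-sum: 4 XOR 1 = 5.

5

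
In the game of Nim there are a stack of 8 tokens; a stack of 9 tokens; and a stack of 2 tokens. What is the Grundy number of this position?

3

Nim-sum: 8 ⊕ 9 ⊕ 2 = 3.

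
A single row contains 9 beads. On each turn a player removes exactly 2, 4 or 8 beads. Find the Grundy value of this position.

1

Grundy values for subtraction set {2, 4, 8}:
k:     0  1  2  3  4  5  6  7  8  9
g(k):  0  0  1  1  2  2  0  0  1  1
So g(9) = 1.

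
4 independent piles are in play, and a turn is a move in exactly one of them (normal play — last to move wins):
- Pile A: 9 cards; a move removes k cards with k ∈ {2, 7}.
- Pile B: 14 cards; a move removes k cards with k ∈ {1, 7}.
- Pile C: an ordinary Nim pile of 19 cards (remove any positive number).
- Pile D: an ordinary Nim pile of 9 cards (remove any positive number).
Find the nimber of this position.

26

Grundy values for pile A (subtraction set {2, 7}):
k:     0  1  2  3  4  5  6  7  8  9
g(k):  0  0  1  1  0  0  1  1  2  0
So g(9) = 0.
For pile B, compute g(0), g(1), … with moves {1, 7}:
g(0) = mex{} = 0
g(1) = mex{0} = 1
g(2) = mex{1} = 0
g(3) = mex{0} = 1
g(4) = mex{1} = 0
g(5) = mex{0} = 1
g(6) = mex{1} = 0
g(7) = mex{0} = 1
g(8) = mex{1} = 0
g(9) = mex{0} = 1
g(10) = mex{1} = 0
g(11) = mex{0} = 1
g(12) = mex{1} = 0
g(13) = mex{0} = 1
g(14) = mex{1} = 0
So g(14) = 0.
Pile C is a plain Nim pile of size 19, so its Grundy value is 19.
Pile D is a plain Nim pile of size 9, so its Grundy value is 9.
The value of a disjunctive sum is the nim-sum of the parts.
Combined value = 0 ⊕ 0 ⊕ 19 ⊕ 9 = 26.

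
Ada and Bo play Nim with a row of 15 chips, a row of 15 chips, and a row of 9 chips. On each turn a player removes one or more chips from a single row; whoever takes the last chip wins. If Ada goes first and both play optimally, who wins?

Ada wins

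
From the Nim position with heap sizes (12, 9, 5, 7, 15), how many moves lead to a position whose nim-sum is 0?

3

Compute the nim-sum pairwise:
12 ^ 9 = 5
5 ^ 5 = 0
0 ^ 7 = 7
7 ^ 15 = 8
The overall nim-sum is X = 8. A heap of size p has a winning move iff p XOR X < p (reduce it to p XOR X).
  12: 12 XOR 8 = 4 < 12 — winning move (to 4).
  9: 9 XOR 8 = 1 < 9 — winning move (to 1).
  5: 5 XOR 8 = 13 ≥ 5 — no move.
  7: 7 XOR 8 = 15 ≥ 7 — no move.
  15: 15 XOR 8 = 7 < 15 — winning move (to 7).
That gives 3 winning moves.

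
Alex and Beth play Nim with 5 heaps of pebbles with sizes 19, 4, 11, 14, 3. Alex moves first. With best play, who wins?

Nim-sum: 19 XOR 4 XOR 11 XOR 14 XOR 3 = 17.
The nim-sum is 17 ≠ 0, so this is an N-position: the player to move can win; Alex has a winning move.

Alex wins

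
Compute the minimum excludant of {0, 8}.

1

0 is in the set but 1 is not, so the mex is 1.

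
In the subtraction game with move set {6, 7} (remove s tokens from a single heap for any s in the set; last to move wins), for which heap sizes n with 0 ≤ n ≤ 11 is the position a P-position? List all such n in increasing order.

0, 1, 2, 3, 4, 5

Grundy values for subtraction set {6, 7}:
k:     0  1  2  3  4  5  6  7  8  9 10 11
g(k):  0  0  0  0  0  0  1  1  1  1  1  1
The P-positions (g = 0) in 0..11 are 0, 1, 2, 3, 4, 5.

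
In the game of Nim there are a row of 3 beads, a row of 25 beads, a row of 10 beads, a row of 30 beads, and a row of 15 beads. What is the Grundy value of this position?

Compute the nim-sum pairwise:
3 ⊕ 25 = 26
26 ⊕ 10 = 16
16 ⊕ 30 = 14
14 ⊕ 15 = 1

1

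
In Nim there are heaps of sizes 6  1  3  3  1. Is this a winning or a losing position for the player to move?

Winning position

Nim-sum: 6 XOR 1 XOR 3 XOR 3 XOR 1 = 6.
The nim-sum is 6 ≠ 0, so this is an N-position: the player to move can win.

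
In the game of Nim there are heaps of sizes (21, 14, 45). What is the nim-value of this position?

54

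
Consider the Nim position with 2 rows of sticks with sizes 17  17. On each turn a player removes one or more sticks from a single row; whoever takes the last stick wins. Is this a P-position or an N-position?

P-position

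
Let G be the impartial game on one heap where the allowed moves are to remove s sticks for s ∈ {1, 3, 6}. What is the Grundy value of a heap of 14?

1

Build the Grundy sequence with g(k) = mex{g(k−s) : s ∈ {1, 3, 6}, s ≤ k}:
k:     0  1  2  3  4  5  6  7  8  9 10 11 12 13 14
g(k):  0  1  0  1  0  1  2  3  2  0  1  0  1  0  1
So g(14) = 1.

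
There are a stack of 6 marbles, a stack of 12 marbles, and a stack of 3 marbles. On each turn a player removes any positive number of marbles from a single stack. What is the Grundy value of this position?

9

Bitwise XOR of the heap sizes:
  0110  (6)
  1100  (12)
  0011  (3)
  ----
  1001  (9)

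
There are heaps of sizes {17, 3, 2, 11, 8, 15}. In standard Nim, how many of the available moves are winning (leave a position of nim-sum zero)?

Compute the nim-sum pairwise:
17 ^ 3 = 18
18 ^ 2 = 16
16 ^ 11 = 27
27 ^ 8 = 19
19 ^ 15 = 28
The overall nim-sum is X = 28. A heap of size p has a winning move iff p XOR X < p (reduce it to p XOR X).
  17: 17 XOR 28 = 13 < 17 — winning move (to 13).
  3: 3 XOR 28 = 31 ≥ 3 — no move.
  2: 2 XOR 28 = 30 ≥ 2 — no move.
  11: 11 XOR 28 = 23 ≥ 11 — no move.
  8: 8 XOR 28 = 20 ≥ 8 — no move.
  15: 15 XOR 28 = 19 ≥ 15 — no move.
That gives 1 winning move.

1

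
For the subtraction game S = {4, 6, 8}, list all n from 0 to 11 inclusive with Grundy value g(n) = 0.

Build the Grundy sequence with g(k) = mex{g(k−s) : s ∈ {4, 6, 8}, s ≤ k}:
g(0) = mex{} = 0
g(1) = mex{} = 0
g(2) = mex{} = 0
g(3) = mex{} = 0
g(4) = mex{0} = 1
g(5) = mex{0} = 1
g(6) = mex{0} = 1
g(7) = mex{0} = 1
g(8) = mex{0,1} = 2
g(9) = mex{0,1} = 2
g(10) = mex{0,1} = 2
g(11) = mex{0,1} = 2
The P-positions (g = 0) in 0..11 are 0, 1, 2, 3.

0, 1, 2, 3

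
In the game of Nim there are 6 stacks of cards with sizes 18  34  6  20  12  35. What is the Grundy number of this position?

13

Nim-sum: 18 ⊕ 34 ⊕ 6 ⊕ 20 ⊕ 12 ⊕ 35 = 13.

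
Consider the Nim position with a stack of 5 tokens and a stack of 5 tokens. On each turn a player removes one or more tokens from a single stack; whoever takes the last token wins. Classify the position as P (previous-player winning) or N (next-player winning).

P-position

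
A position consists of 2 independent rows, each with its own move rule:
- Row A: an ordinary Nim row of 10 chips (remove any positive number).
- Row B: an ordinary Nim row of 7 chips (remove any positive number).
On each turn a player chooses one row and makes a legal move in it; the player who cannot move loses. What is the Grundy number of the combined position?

13

Row A is a plain Nim row of size 10, so its Grundy value is 10.
Row B is a plain Nim row of size 7, so its Grundy value is 7.
By the Sprague-Grundy theorem, the Grundy value of a sum of independent games is the XOR of the component values.
Combined value = 10 XOR 7 = 13.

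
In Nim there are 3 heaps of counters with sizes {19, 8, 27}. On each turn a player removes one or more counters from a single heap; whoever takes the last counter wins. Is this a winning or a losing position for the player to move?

Nim-sum: 19 XOR 8 XOR 27 = 0.
The nim-sum is 0, so this is a P-position: the player to move is in a losing position under optimal play.

Losing position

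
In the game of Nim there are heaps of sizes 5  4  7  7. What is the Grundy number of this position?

Compute the nim-sum pairwise:
5 ⊕ 4 = 1
1 ⊕ 7 = 6
6 ⊕ 7 = 1

1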